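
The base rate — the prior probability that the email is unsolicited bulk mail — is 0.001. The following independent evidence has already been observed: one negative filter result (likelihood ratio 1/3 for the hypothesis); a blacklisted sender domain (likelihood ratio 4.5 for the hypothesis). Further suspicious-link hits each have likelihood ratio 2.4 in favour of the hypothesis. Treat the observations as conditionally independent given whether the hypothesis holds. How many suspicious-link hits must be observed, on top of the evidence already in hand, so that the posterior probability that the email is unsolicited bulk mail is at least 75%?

Prior odds = 0.001/0.999 = 1/999.
Combined Bayes factor of the evidence already in hand = (1/3) × 4.5 = 1.5.
Odds after that evidence = (1/999) × 1.5 = 1/666.
Target odds = 0.75/0.25 = 3.
Need 2.4ⁿ ≥ 3 ÷ (1/666) = 1998.
2.4⁸ = 429981696/390625 falls short of 1998 but 2.4⁹ ≈2641.81 reaches it, so n = 9.

9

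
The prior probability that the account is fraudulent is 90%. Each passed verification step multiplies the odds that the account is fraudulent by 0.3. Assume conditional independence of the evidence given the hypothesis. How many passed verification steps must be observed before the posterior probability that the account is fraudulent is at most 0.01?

Prior odds: 0.9 ÷ 0.1 = 9.
Likelihood ratio per passed verification step = 0.3.
Target posterior odds = 0.01/0.99 = 1/99.
Require 0.3ⁿ ≤ 1/99 ÷ 9 = 1/891.
0.3⁵ = 243/100000 is still above 1/891 but 0.3⁶ = 729/1000000 is at or below it, so n = 6.

6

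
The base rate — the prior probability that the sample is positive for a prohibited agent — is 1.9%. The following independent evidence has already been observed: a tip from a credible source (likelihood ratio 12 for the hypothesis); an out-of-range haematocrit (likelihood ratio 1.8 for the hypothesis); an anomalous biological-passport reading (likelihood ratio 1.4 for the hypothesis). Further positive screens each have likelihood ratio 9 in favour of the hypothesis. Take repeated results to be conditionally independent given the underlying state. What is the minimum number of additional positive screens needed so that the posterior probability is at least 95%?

Prior odds = 0.019/0.981 = 19/981.
Combined Bayes factor of the evidence already in hand = 12 × 1.8 × 1.4 = 30.24.
Odds after that evidence = (19/981) × 30.24 = 1596/2725.
Target odds = 0.95/0.05 = 19.
Need 9ⁿ ≥ 19 ÷ (1596/2725) = 2725/84.
9¹ = 9 falls short of 2725/84 but 9² = 81 reaches it, so n = 2.

2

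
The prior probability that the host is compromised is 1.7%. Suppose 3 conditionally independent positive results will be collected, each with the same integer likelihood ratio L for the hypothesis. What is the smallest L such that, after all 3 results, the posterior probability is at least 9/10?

9

Prior odds = 0.017/0.983 = 17/983.
Target odds = 0.9/0.1 = 9.
Need L³ ≥ 9 ÷ (17/983) = 8847/17.
8³ = 512 < 8847/17 ≤ 729 = 9³, so L = 9.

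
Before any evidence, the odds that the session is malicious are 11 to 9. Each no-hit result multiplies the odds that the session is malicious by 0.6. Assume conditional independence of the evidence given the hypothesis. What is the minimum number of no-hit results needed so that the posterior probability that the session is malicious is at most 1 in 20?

Prior odds = 11/9.
Likelihood ratio per no-hit result = 0.6.
Target posterior odds = 0.05/0.95 = 1/19.
Require 0.6ⁿ ≤ 1/19 ÷ (11/9) = 9/209.
0.6⁶ = 729/15625 is still above 9/209 but 0.6⁷ = 2187/78125 is at or below it, so n = 7.

7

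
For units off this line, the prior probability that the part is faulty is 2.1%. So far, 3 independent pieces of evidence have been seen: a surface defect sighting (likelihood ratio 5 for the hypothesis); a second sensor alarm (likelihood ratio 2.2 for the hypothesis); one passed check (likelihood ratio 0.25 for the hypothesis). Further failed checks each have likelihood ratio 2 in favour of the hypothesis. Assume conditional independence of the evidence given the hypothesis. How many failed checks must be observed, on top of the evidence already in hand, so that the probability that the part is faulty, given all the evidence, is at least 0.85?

7

Prior odds = 0.021/0.979 = 21/979.
Combined Bayes factor of the evidence already in hand = 5 × 2.2 × 0.25 = 2.75.
Odds after that evidence = (21/979) × 2.75 = 21/356.
Target odds = 0.85/0.15 = 17/3.
Need 2ⁿ ≥ 17/3 ÷ (21/356) = 6052/63.
2⁶ = 64 falls short of 6052/63 but 2⁷ = 128 reaches it, so n = 7.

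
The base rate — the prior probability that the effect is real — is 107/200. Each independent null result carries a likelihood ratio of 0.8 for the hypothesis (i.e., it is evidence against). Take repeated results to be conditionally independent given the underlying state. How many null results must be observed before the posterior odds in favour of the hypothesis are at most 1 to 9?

11

Prior odds: 0.535 ÷ 0.465 = 107/93.
Likelihood ratio per null result = 0.8.
Target odds = 1/9.
Need (107/93) × 0.8ⁿ ≤ 1/9, i.e. 0.8ⁿ ≤ 31/321.
0.8¹⁰ = 1048576/9765625 is still above 31/321 but 0.8¹¹ = 4194304/48828125 is at or below it, so n = 11.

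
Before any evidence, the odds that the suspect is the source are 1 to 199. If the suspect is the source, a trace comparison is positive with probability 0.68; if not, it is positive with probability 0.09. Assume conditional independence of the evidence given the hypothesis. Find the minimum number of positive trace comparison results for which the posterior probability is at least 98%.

Prior odds = 1/199.
Likelihood ratio of a positive = 0.68/0.09 = 68/9.
Target posterior odds = 0.98/0.02 = 49.
Require (68/9)ⁿ ≥ 49 ÷ (1/199) = 9751.
(68/9)⁴ = 21381376/6561 falls short of 9751 but (68/9)⁵ ≈24622.5 reaches it, so n = 5.

5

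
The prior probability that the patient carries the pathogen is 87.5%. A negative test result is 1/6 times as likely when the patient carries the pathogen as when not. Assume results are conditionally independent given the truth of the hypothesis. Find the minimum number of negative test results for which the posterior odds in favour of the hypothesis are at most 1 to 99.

Prior odds: 0.875 ÷ 0.125 = 7.
Likelihood ratio per negative test result = 1/6.
Target odds = 1/99.
Require (1/6)ⁿ ≤ 1/99 ÷ 7 = 1/693.
(1/6)³ = 1/216 is still above 1/693 but (1/6)⁴ = 1/1296 is at or below it, so n = 4.

4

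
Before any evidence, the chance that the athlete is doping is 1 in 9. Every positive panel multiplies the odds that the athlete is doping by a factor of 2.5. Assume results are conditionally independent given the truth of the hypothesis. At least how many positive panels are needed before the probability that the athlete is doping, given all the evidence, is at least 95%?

Prior odds: (1/9) ÷ (8/9) = 0.125.
Likelihood ratio per positive panel = 2.5.
Target posterior odds = 0.95/0.05 = 19.
Require 2.5ⁿ ≥ 19 ÷ 0.125 = 152.
2.5⁵ = 97.65625 falls short of 152 but 2.5⁶ = 244.140625 reaches it, so n = 6.

6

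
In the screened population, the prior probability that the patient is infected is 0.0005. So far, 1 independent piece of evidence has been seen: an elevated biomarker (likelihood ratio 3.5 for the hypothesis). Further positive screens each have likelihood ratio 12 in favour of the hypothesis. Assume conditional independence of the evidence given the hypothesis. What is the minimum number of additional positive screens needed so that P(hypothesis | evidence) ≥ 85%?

Prior odds = 0.0005/0.9995 = 1/1999.
Bayes factor of the evidence already in hand = 3.5.
Odds after that evidence = (1/1999) × 3.5 = 7/3998.
Target odds = 0.85/0.15 = 17/3.
Need 12ⁿ ≥ 17/3 ÷ (7/3998) = 67966/21.
12³ = 1728 falls short of 67966/21 but 12⁴ = 20736 reaches it, so n = 4.

4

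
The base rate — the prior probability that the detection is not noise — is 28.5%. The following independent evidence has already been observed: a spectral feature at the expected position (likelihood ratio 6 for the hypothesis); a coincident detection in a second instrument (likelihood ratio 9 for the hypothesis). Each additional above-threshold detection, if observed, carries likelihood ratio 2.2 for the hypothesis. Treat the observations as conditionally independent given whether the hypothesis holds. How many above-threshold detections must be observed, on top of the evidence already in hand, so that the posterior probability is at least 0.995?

Prior odds = 0.285/0.715 = 57/143.
Combined Bayes factor of the evidence already in hand = 6 × 9 = 54.
Odds after that evidence = (57/143) × 54 = 3078/143.
Target odds = 0.995/0.005 = 199.
Need 2.2ⁿ ≥ 199 ÷ (3078/143) = 28457/3078.
2.2² = 4.84 falls short of 28457/3078 but 2.2³ = 10.648 reaches it, so n = 3.

3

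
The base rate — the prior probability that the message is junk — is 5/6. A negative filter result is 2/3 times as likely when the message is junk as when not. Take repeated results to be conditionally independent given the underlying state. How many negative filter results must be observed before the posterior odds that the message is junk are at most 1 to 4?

Prior odds = (5/6)/(1/6) = 5.
Likelihood ratio per negative filter result = 2/3.
Target odds = 0.25.
Need 5 × (2/3)ⁿ ≤ 0.25, i.e. (2/3)ⁿ ≤ 0.05.
(2/3)⁷ = 128/2187 is still above 0.05 but (2/3)⁸ = 256/6561 is at or below it, so n = 8.

8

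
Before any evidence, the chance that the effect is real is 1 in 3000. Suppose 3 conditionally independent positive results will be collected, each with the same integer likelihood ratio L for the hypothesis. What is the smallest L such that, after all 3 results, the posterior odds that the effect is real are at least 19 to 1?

39

Prior odds = (1/3000)/(2999/3000) = 1/2999.
Target odds = 19.
Need L³ ≥ 19 ÷ (1/2999) = 56981.
38³ = 54872 < 56981 ≤ 59319 = 39³, so L = 39.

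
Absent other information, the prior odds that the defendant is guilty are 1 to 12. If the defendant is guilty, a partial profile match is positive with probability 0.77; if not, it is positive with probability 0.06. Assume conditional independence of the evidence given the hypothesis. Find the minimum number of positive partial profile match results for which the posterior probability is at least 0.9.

Prior odds = 1/12.
Likelihood ratio of a positive = 0.77/0.06 = 77/6.
Target posterior odds = 0.9/0.1 = 9.
Need (1/12) × (77/6)ⁿ ≥ 9, i.e. (77/6)ⁿ ≥ 108.
(77/6)¹ = 77/6 falls short of 108 but (77/6)² = 5929/36 reaches it, so n = 2.

2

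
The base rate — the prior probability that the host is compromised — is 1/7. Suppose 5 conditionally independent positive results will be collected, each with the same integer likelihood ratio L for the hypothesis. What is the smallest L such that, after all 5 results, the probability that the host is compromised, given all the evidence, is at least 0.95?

3

Prior odds = (1/7)/(6/7) = 1/6.
Target odds = 0.95/0.05 = 19.
Need L⁵ ≥ 19 ÷ (1/6) = 114.
2⁵ = 32 < 114 ≤ 243 = 3⁵, so L = 3.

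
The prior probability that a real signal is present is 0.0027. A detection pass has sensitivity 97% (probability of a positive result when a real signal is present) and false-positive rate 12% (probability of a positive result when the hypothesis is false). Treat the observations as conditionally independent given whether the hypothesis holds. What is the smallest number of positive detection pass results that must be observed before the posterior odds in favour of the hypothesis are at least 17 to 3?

4

Prior odds: 0.0027 ÷ 0.9973 = 27/9973.
Likelihood ratio of a positive result = 0.97/0.12 = 97/12.
Target odds = 17/3.
Need (27/9973) × (97/12)ⁿ ≥ 17/3, i.e. (97/12)ⁿ ≥ 169541/81.
(97/12)³ = 912673/1728 falls short of 169541/81 but (97/12)⁴ = 88529281/20736 reaches it, so n = 4.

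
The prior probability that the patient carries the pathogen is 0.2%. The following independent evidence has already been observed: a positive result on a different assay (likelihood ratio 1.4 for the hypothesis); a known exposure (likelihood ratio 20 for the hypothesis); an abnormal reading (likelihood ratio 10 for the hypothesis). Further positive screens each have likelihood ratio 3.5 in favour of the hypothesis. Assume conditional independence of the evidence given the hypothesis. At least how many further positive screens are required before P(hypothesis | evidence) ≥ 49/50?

4

Prior odds = 0.002/0.998 = 1/499.
Combined Bayes factor of the evidence already in hand = 1.4 × 20 × 10 = 280.
Odds after that evidence = (1/499) × 280 = 280/499.
Target odds = 0.98/0.02 = 49.
Need 3.5ⁿ ≥ 49 ÷ (280/499) = 87.325.
3.5³ = 42.875 falls short of 87.325 but 3.5⁴ = 150.0625 reaches it, so n = 4.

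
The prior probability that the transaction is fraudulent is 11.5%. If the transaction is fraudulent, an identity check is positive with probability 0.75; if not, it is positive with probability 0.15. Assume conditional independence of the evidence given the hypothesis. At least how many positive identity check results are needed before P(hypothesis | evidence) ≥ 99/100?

Prior odds = 0.115/0.885 = 23/177.
Likelihood ratio of a positive = 0.75/0.15 = 5.
Target odds: 0.99 ÷ 0.01 = 99.
Require 5ⁿ ≥ 99 ÷ (23/177) = 17523/23.
5⁴ = 625 falls short of 17523/23 but 5⁵ = 3125 reaches it, so n = 5.

5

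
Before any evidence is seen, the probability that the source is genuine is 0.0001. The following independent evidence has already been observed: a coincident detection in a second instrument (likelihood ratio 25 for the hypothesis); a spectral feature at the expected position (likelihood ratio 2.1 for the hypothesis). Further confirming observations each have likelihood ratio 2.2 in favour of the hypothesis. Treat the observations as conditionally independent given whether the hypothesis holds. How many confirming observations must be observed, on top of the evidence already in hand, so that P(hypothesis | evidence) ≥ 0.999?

Prior odds = 0.0001/0.9999 = 1/9999.
Combined Bayes factor of the evidence already in hand = 25 × 2.1 = 52.5.
Odds after that evidence = (1/9999) × 52.5 = 35/6666.
Target odds = 0.999/0.001 = 999.
Need 2.2ⁿ ≥ 999 ÷ (35/6666) = 6659334/35.
2.2¹⁵ ≈136880 falls short of 6659334/35 but 2.2¹⁶ ≈301136 reaches it, so n = 16.

16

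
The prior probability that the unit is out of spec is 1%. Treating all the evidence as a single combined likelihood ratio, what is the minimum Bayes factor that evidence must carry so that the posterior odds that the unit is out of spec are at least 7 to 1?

693

Prior odds = 0.01/0.99 = 1/99.
Target odds = 7.
Required Bayes factor = 7 ÷ (1/99) = 693.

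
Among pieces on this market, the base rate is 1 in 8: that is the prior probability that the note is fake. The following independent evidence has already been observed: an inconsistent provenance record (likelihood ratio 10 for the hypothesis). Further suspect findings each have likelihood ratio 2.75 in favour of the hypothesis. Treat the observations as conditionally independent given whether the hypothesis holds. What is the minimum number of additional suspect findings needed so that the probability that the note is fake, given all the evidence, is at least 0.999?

Prior odds = 0.125/0.875 = 1/7.
Bayes factor of the evidence already in hand = 10.
Odds after that evidence = (1/7) × 10 = 10/7.
Target odds = 0.999/0.001 = 999.
Need 2.75ⁿ ≥ 999 ÷ (10/7) = 699.3.
2.75⁶ = 1771561/4096 falls short of 699.3 but 2.75⁷ = 19487171/16384 reaches it, so n = 7.

7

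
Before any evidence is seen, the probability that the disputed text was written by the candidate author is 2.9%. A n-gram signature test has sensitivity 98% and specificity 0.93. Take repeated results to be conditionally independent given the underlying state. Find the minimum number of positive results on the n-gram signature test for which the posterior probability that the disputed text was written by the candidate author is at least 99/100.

4

Prior odds = 0.029/0.971 = 29/971.
False-positive rate = 1 − 0.93 = 0.07; likelihood ratio of a positive = 0.98/0.07 = 14.
Target odds: 0.99 ÷ 0.01 = 99.
Need (29/971) × 14ⁿ ≥ 99, i.e. 14ⁿ ≥ 96129/29.
14³ = 2744 falls short of 96129/29 but 14⁴ = 38416 reaches it, so n = 4.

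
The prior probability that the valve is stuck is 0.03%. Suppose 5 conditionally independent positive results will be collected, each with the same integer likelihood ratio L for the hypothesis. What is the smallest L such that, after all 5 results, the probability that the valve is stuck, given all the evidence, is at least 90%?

8

Prior odds = 0.0003/0.9997 = 3/9997.
Target odds = 0.9/0.1 = 9.
Need L⁵ ≥ 9 ÷ (3/9997) = 29991.
7⁵ = 16807 < 29991 ≤ 32768 = 8⁵, so L = 8.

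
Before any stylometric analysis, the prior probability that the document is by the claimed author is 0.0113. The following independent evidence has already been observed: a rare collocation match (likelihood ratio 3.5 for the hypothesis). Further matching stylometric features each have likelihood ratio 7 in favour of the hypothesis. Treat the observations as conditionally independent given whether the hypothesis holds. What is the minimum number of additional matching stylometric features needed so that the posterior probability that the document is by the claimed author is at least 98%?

4

Prior odds = 0.0113/0.9887 = 113/9887.
Bayes factor of the evidence already in hand = 3.5.
Odds after that evidence = (113/9887) × 3.5 = 791/19774.
Target odds = 0.98/0.02 = 49.
Need 7ⁿ ≥ 49 ÷ (791/19774) = 138418/113.
7³ = 343 falls short of 138418/113 but 7⁴ = 2401 reaches it, so n = 4.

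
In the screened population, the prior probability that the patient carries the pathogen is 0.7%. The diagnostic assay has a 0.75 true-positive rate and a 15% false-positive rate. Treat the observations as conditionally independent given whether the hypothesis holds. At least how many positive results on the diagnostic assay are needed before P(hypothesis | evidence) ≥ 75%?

4

Prior odds = 0.007/0.993 = 7/993.
Likelihood ratio of a positive result = 0.75/0.15 = 5.
Target odds: 0.75 ÷ 0.25 = 3.
Require 5ⁿ ≥ 3 ÷ (7/993) = 2979/7.
5³ = 125 falls short of 2979/7 but 5⁴ = 625 reaches it, so n = 4.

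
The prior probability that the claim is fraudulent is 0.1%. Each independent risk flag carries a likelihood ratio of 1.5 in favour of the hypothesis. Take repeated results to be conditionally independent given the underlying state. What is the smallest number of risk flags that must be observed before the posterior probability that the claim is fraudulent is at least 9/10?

Prior odds: 0.001 ÷ 0.999 = 1/999.
Likelihood ratio per risk flag = 1.5.
Target posterior odds = 0.9/0.1 = 9.
Require 1.5ⁿ ≥ 9 ÷ (1/999) = 8991.
1.5²² ≈7481.83 falls short of 8991 but 1.5²³ ≈11222.7 reaches it, so n = 23.

23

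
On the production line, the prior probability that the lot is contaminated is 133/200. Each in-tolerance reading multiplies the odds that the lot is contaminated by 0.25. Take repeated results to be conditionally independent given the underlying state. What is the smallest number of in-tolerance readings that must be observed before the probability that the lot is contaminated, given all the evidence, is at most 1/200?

5

Prior odds: 0.665 ÷ 0.335 = 133/67.
Likelihood ratio per in-tolerance reading = 0.25.
Target posterior odds = 0.005/0.995 = 1/199.
Require 0.25ⁿ ≤ 1/199 ÷ (133/67) = 67/26467.
0.25⁴ = 0.00390625 is still above 67/26467 but 0.25⁵ = 1/1024 is at or below it, so n = 5.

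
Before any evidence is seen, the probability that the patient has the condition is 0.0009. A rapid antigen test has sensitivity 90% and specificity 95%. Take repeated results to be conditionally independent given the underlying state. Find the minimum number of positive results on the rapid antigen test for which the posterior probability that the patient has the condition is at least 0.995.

5

Prior odds: 0.0009 ÷ 0.9991 = 9/9991.
False-positive rate = 1 − 0.95 = 0.05; likelihood ratio of a positive = 0.9/0.05 = 18.
Target odds: 0.995 ÷ 0.005 = 199.
Require 18ⁿ ≥ 199 ÷ (9/9991) = 1988209/9.
18⁴ = 104976 falls short of 1988209/9 but 18⁵ = 1889568 reaches it, so n = 5.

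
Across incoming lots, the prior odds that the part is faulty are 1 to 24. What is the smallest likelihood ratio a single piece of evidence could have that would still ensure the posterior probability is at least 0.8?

96

Prior odds = 1/24.
Target odds = 0.8/0.2 = 4.
Required Bayes factor = 4 ÷ (1/24) = 96.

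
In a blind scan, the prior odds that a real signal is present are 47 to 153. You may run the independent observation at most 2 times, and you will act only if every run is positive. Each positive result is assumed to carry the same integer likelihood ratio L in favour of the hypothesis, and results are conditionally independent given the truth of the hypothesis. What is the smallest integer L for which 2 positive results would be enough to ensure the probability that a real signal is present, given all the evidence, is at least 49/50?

Prior odds = 47/153.
Target odds = 0.98/0.02 = 49.
Need L² ≥ 49 ÷ (47/153) = 7497/47.
12² = 144 < 7497/47 ≤ 169 = 13², so L = 13.

13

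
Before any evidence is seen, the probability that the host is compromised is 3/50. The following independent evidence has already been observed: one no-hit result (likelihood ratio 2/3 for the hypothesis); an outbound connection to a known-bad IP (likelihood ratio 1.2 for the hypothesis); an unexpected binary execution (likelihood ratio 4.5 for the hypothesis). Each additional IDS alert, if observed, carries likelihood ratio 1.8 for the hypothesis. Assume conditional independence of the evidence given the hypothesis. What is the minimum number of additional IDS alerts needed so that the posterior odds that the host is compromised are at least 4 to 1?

5

Prior odds = 0.06/0.94 = 3/47.
Combined Bayes factor of the evidence already in hand = (2/3) × 1.2 × 4.5 = 3.6.
Odds after that evidence = (3/47) × 3.6 = 54/235.
Target odds = 4.
Need 1.8ⁿ ≥ 4 ÷ (54/235) = 470/27.
1.8⁴ = 10.4976 falls short of 470/27 but 1.8⁵ = 18.89568 reaches it, so n = 5.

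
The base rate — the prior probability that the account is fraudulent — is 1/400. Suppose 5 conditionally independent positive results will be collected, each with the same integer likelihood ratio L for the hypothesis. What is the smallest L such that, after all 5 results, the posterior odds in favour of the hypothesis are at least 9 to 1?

Prior odds = 0.0025/0.9975 = 1/399.
Target odds = 9.
Need L⁵ ≥ 9 ÷ (1/399) = 3591.
5⁵ = 3125 < 3591 ≤ 7776 = 6⁵, so L = 6.

6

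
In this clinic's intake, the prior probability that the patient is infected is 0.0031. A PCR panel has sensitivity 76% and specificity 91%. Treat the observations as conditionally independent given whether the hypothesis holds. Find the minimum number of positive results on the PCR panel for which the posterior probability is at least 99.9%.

6

Prior odds = 0.0031/0.9969 = 31/9969.
False-positive rate = 1 − 0.91 = 0.09; likelihood ratio of a positive = 0.76/0.09 = 76/9.
Target odds: 0.999 ÷ 0.001 = 999.
Need (31/9969) × (76/9)ⁿ ≥ 999, i.e. (76/9)ⁿ ≥ 9959031/31.
(76/9)⁵ ≈42939.3 falls short of 9959031/31 but (76/9)⁶ ≈362599 reaches it, so n = 6.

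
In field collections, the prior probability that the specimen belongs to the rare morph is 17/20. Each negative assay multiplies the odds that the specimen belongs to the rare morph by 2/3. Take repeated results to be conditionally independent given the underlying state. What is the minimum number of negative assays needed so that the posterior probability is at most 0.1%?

22

Prior odds: 0.85 ÷ 0.15 = 17/3.
Likelihood ratio per negative assay = 2/3.
Target posterior odds = 0.001/0.999 = 1/999.
Require (2/3)ⁿ ≤ 1/999 ÷ (17/3) = 1/5661.
(2/3)²¹ ≈0.000200486 is still above 1/5661 but (2/3)²² ≈0.000133657 is at or below it, so n = 22.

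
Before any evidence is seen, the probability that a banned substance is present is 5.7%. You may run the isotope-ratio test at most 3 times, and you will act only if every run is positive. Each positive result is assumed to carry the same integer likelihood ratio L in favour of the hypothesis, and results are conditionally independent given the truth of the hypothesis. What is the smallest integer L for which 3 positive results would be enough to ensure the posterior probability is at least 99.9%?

Prior odds = 0.057/0.943 = 57/943.
Target odds = 0.999/0.001 = 999.
Need L³ ≥ 999 ÷ (57/943) = 314019/19.
25³ = 15625 < 314019/19 ≤ 17576 = 26³, so L = 26.

26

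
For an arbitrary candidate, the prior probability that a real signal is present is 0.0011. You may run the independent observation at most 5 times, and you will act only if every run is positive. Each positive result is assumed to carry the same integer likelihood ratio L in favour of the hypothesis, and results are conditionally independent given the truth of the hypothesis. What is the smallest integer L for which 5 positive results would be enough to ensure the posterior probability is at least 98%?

Prior odds = 0.0011/0.9989 = 11/9989.
Target odds = 0.98/0.02 = 49.
Need L⁵ ≥ 49 ÷ (11/9989) = 489461/11.
8⁵ = 32768 < 489461/11 ≤ 59049 = 9⁵, so L = 9.

9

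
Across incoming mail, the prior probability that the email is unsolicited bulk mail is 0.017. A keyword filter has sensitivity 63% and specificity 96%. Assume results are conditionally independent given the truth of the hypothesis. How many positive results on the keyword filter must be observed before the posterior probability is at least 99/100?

Prior odds = 0.017/0.983 = 17/983.
False-positive rate = 1 − 0.96 = 0.04; likelihood ratio of a positive = 0.63/0.04 = 15.75.
Target posterior odds = 0.99/0.01 = 99.
Require 15.75ⁿ ≥ 99 ÷ (17/983) = 97317/17.
15.75³ = 3906.984375 falls short of 97317/17 but 15.75⁴ = 15752961/256 reaches it, so n = 4.

4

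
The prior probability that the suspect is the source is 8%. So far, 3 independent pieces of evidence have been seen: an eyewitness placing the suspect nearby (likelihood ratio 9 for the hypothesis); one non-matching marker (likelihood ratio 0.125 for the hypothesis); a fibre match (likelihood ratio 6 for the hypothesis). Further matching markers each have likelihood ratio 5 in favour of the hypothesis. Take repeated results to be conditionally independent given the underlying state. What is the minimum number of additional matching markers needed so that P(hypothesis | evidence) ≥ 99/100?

Prior odds = 0.08/0.92 = 2/23.
Combined Bayes factor of the evidence already in hand = 9 × 0.125 × 6 = 6.75.
Odds after that evidence = (2/23) × 6.75 = 27/46.
Target odds = 0.99/0.01 = 99.
Need 5ⁿ ≥ 99 ÷ (27/46) = 506/3.
5³ = 125 falls short of 506/3 but 5⁴ = 625 reaches it, so n = 4.

4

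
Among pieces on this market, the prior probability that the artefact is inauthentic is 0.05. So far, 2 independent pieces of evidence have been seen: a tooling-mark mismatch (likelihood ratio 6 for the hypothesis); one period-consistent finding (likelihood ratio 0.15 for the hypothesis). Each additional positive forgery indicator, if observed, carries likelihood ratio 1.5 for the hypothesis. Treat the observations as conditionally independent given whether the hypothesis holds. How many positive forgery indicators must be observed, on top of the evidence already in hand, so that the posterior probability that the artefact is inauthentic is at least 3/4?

11

Prior odds = 0.05/0.95 = 1/19.
Combined Bayes factor of the evidence already in hand = 6 × 0.15 = 0.9.
Odds after that evidence = (1/19) × 0.9 = 9/190.
Target odds = 0.75/0.25 = 3.
Need 1.5ⁿ ≥ 3 ÷ (9/190) = 190/3.
1.5¹⁰ = 59049/1024 falls short of 190/3 but 1.5¹¹ = 177147/2048 reaches it, so n = 11.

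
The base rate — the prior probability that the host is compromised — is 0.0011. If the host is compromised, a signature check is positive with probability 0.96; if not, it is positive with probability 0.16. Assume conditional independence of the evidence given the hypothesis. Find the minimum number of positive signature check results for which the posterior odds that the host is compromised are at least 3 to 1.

5

Prior odds = 0.0011/0.9989 = 11/9989.
Likelihood ratio of a positive = 0.96/0.16 = 6.
Target odds = 3.
Need (11/9989) × 6ⁿ ≥ 3, i.e. 6ⁿ ≥ 29967/11.
6⁴ = 1296 falls short of 29967/11 but 6⁵ = 7776 reaches it, so n = 5.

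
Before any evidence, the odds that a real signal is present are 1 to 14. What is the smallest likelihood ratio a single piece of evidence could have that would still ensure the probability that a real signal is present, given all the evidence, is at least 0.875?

98

Prior odds = 1/14.
Target odds = 0.875/0.125 = 7.
Required Bayes factor = 7 ÷ (1/14) = 98.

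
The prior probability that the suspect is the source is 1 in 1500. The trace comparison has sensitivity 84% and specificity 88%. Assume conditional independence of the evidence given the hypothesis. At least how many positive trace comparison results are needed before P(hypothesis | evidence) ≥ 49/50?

6

Prior odds: (1/1500) ÷ (1499/1500) = 1/1499.
False-positive rate = 1 − 0.88 = 0.12; likelihood ratio of a positive = 0.84/0.12 = 7.
Target odds: 0.98 ÷ 0.02 = 49.
Require 7ⁿ ≥ 49 ÷ (1/1499) = 73451.
7⁵ = 16807 falls short of 73451 but 7⁶ = 117649 reaches it, so n = 6.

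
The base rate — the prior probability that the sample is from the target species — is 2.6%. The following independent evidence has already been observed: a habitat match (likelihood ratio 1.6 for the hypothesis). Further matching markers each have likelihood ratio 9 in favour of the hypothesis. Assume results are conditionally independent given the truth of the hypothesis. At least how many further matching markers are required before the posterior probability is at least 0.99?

Prior odds = 0.026/0.974 = 13/487.
Bayes factor of the evidence already in hand = 1.6.
Odds after that evidence = (13/487) × 1.6 = 104/2435.
Target odds = 0.99/0.01 = 99.
Need 9ⁿ ≥ 99 ÷ (104/2435) = 241065/104.
9³ = 729 falls short of 241065/104 but 9⁴ = 6561 reaches it, so n = 4.

4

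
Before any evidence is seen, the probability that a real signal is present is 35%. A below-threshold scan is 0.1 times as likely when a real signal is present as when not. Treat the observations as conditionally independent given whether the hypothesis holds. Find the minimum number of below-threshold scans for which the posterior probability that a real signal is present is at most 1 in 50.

Prior odds = 0.35/0.65 = 7/13.
Likelihood ratio per below-threshold scan = 0.1.
Target posterior odds = 0.02/0.98 = 1/49.
Need (7/13) × 0.1ⁿ ≤ 1/49, i.e. 0.1ⁿ ≤ 13/343.
0.1¹ = 0.1 is still above 13/343 but 0.1² = 0.01 is at or below it, so n = 2.

2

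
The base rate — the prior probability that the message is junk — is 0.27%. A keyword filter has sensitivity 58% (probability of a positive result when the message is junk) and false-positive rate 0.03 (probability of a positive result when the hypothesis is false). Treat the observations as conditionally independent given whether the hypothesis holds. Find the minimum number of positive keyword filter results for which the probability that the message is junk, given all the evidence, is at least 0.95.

Prior odds = 0.0027/0.9973 = 27/9973.
Likelihood ratio of a positive result = 0.58/0.03 = 58/3.
Target odds: 0.95 ÷ 0.05 = 19.
Need (27/9973) × (58/3)ⁿ ≥ 19, i.e. (58/3)ⁿ ≥ 189487/27.
(58/3)² = 3364/9 falls short of 189487/27 but (58/3)³ = 195112/27 reaches it, so n = 3.

3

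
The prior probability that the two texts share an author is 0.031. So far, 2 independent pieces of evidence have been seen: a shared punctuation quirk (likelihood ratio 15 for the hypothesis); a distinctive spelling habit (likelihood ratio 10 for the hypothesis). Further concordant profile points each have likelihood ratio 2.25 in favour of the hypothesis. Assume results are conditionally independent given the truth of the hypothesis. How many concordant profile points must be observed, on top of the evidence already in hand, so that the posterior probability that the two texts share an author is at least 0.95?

2

Prior odds = 0.031/0.969 = 31/969.
Combined Bayes factor of the evidence already in hand = 15 × 10 = 150.
Odds after that evidence = (31/969) × 150 = 1550/323.
Target odds = 0.95/0.05 = 19.
Need 2.25ⁿ ≥ 19 ÷ (1550/323) = 6137/1550.
2.25¹ = 2.25 falls short of 6137/1550 but 2.25² = 5.0625 reaches it, so n = 2.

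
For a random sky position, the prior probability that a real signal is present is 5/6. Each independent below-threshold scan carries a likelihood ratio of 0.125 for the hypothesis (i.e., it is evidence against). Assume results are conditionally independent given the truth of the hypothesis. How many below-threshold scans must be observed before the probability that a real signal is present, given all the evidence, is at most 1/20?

3

Prior odds = (5/6)/(1/6) = 5.
Likelihood ratio per below-threshold scan = 0.125.
Target odds: 0.05 ÷ 0.95 = 1/19.
Require 0.125ⁿ ≤ 1/19 ÷ 5 = 1/95.
0.125² = 0.015625 is still above 1/95 but 0.125³ = 0.001953125 is at or below it, so n = 3.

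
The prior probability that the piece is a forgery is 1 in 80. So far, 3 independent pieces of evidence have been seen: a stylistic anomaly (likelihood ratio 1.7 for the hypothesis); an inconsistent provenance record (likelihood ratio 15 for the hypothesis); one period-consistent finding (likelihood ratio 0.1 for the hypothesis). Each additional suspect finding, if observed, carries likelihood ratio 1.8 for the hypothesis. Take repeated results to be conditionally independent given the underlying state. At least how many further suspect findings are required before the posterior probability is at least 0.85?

9

Prior odds = 0.0125/0.9875 = 1/79.
Combined Bayes factor of the evidence already in hand = 1.7 × 15 × 0.1 = 2.55.
Odds after that evidence = (1/79) × 2.55 = 51/1580.
Target odds = 0.85/0.15 = 17/3.
Need 1.8ⁿ ≥ 17/3 ÷ (51/1580) = 1580/9.
1.8⁸ = 43046721/390625 falls short of 1580/9 but 1.8⁹ = 387420489/1953125 reaches it, so n = 9.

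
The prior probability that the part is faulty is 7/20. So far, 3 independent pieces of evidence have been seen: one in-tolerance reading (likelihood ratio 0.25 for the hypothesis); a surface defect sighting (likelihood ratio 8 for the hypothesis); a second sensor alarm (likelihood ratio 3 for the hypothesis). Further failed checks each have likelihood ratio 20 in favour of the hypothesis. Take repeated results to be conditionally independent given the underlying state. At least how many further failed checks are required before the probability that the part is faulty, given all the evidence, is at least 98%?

Prior odds = 0.35/0.65 = 7/13.
Combined Bayes factor of the evidence already in hand = 0.25 × 8 × 3 = 6.
Odds after that evidence = (7/13) × 6 = 42/13.
Target odds = 0.98/0.02 = 49.
Need 20ⁿ ≥ 49 ÷ (42/13) = 91/6.
20¹ = 20, which meets the required 91/6; so n = 1.

1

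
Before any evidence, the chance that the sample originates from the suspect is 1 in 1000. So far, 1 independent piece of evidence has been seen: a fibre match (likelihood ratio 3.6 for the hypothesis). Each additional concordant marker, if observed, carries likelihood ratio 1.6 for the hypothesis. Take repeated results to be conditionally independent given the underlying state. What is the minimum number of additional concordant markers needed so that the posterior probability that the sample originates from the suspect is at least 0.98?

Prior odds = 0.001/0.999 = 1/999.
Bayes factor of the evidence already in hand = 3.6.
Odds after that evidence = (1/999) × 3.6 = 2/555.
Target odds = 0.98/0.02 = 49.
Need 1.6ⁿ ≥ 49 ÷ (2/555) = 13597.5.
1.6²⁰ ≈12089.3 falls short of 13597.5 but 1.6²¹ ≈19342.8 reaches it, so n = 21.

21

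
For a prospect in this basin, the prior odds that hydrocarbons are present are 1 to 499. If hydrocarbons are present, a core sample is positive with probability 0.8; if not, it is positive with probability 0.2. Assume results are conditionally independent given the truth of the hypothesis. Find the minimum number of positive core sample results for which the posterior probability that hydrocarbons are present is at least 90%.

7

Prior odds = 1/499.
Likelihood ratio of a positive = 0.8/0.2 = 4.
Target posterior odds = 0.9/0.1 = 9.
Need (1/499) × 4ⁿ ≥ 9, i.e. 4ⁿ ≥ 4491.
4⁶ = 4096 falls short of 4491 but 4⁷ = 16384 reaches it, so n = 7.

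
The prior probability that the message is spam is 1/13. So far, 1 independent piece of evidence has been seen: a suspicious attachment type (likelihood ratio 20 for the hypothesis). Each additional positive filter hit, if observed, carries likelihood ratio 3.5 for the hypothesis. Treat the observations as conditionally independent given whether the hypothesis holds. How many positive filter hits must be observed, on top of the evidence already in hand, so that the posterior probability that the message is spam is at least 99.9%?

6

Prior odds = (1/13)/(12/13) = 1/12.
Bayes factor of the evidence already in hand = 20.
Odds after that evidence = (1/12) × 20 = 5/3.
Target odds = 0.999/0.001 = 999.
Need 3.5ⁿ ≥ 999 ÷ (5/3) = 599.4.
3.5⁵ = 525.21875 falls short of 599.4 but 3.5⁶ = 1838.265625 reaches it, so n = 6.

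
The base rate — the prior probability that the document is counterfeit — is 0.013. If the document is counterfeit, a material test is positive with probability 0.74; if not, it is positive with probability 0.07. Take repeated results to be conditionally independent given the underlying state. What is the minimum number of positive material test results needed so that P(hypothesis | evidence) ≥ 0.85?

Prior odds = 0.013/0.987 = 13/987.
Likelihood ratio of a positive = 0.74/0.07 = 74/7.
Target posterior odds = 0.85/0.15 = 17/3.
Require (74/7)ⁿ ≥ 17/3 ÷ (13/987) = 5593/13.
(74/7)² = 5476/49 falls short of 5593/13 but (74/7)³ = 405224/343 reaches it, so n = 3.

3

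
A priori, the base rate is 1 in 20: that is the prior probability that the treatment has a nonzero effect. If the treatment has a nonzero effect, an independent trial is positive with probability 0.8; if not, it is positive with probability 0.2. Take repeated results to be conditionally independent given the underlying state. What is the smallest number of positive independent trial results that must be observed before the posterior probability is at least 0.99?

6

Prior odds = 0.05/0.95 = 1/19.
Likelihood ratio of a positive = 0.8/0.2 = 4.
Target odds: 0.99 ÷ 0.01 = 99.
Need (1/19) × 4ⁿ ≥ 99, i.e. 4ⁿ ≥ 1881.
4⁵ = 1024 falls short of 1881 but 4⁶ = 4096 reaches it, so n = 6.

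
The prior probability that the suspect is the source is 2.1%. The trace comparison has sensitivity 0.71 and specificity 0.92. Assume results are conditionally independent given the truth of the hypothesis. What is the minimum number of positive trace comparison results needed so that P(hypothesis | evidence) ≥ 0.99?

Prior odds = 0.021/0.979 = 21/979.
False-positive rate = 1 − 0.92 = 0.08; likelihood ratio of a positive = 0.71/0.08 = 8.875.
Target odds: 0.99 ÷ 0.01 = 99.
Need (21/979) × 8.875ⁿ ≥ 99, i.e. 8.875ⁿ ≥ 32307/7.
8.875³ = 357911/512 falls short of 32307/7 but 8.875⁴ = 25411681/4096 reaches it, so n = 4.

4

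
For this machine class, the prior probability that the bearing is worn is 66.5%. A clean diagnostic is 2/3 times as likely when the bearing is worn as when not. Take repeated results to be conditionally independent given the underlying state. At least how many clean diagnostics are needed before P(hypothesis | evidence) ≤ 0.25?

Prior odds: 0.665 ÷ 0.335 = 133/67.
Likelihood ratio per clean diagnostic = 2/3.
Target posterior odds = 0.25/0.75 = 1/3.
Need (133/67) × (2/3)ⁿ ≤ 1/3, i.e. (2/3)ⁿ ≤ 67/399.
(2/3)⁴ = 16/81 is still above 67/399 but (2/3)⁵ = 32/243 is at or below it, so n = 5.

5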